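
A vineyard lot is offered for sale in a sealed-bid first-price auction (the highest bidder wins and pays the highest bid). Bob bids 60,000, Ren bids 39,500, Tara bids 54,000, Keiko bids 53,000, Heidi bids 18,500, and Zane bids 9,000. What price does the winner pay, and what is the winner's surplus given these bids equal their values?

Bids in descending order: Bob 60,000 > Tara 54,000 > Keiko 53,000 > Ren 39,500 > Heidi 18,500 > Zane 9,000.
Bob is the highest bidder, so Bob wins.
Under the first-price rule, the price is the highest bid: 60,000.
Surplus = 60,000 − 60,000 = 0.

The winner pays 60,000 for a surplus of 0.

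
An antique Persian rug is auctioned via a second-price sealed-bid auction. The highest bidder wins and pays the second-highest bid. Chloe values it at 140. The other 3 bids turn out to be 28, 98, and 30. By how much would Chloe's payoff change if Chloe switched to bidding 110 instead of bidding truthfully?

Change in payoff: 0.

The highest competing bid is 98.
Bidding truthfully at 140: Chloe has the top bid, wins, and pays the second-highest bid 98. Payoff = 140 − 98 = 42.
Bidding 110: Chloe has the top bid, wins, and pays the second-highest bid 98. Payoff = 140 − 98 = 42.
Change = 42 − 42 = 0.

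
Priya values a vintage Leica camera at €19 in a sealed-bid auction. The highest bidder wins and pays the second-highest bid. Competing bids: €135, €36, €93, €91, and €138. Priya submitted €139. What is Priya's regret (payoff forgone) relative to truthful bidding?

The highest competing bid is €138.
Bidding truthfully at €19: the top bid is €138 (a rival), so Priya loses. Payoff = €0.
Bidding €139: Priya has the top bid, wins, and pays the second-highest bid €138. Payoff = €19 − €138 = -€119.
Regret = truthful payoff − actual payoff = €0 − -€119 = €119.

€119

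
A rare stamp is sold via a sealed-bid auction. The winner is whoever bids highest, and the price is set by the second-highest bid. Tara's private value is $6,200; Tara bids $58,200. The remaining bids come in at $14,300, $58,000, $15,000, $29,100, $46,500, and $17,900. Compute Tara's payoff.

-$51,800

Highest competing bid: $58,000.
Tara's bid $58,200 is the highest overall, so Tara wins and pays the second-highest bid, $58,000.
Payoff = value − price = $6,200 − $58,000 = -$51,800.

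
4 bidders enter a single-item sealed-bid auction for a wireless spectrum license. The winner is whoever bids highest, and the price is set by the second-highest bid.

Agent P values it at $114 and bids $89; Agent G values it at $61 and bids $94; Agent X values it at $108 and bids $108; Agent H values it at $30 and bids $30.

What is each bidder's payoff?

Bids in descending order: Agent X $108, then Agent G $94, then Agent P $89, then Agent H $30.
Agent X has the top bid and wins; the price is the second-highest bid, $94.
Agent X's payoff = $108 − $94 = $14. All other bidders lose, so their payoff is 0.

Payoffs: Agent P $0, Agent G $0, Agent X $14, Agent H $0.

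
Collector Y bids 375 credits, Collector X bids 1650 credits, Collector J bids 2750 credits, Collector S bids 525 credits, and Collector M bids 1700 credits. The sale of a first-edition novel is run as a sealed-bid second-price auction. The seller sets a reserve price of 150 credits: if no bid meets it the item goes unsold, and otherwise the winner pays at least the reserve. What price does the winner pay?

Ranking the bids: Collector J 2750 credits > Collector M 1700 credits > Collector X 1650 credits > Collector S 525 credits > Collector Y 375 credits.
Collector J has the highest bid, so Collector J wins.
The second-highest bid is 1700 credits, which exceeds the reserve, so that sets the price.

1700 credits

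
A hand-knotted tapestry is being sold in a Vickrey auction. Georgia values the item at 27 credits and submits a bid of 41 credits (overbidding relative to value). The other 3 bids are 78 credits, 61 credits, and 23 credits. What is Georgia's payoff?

Georgia's payoff: 0 credits.

Highest competing bid: 78 credits.
Georgia's bid 41 credits is not the highest, so Georgia loses, pays nothing, and earns zero payoff.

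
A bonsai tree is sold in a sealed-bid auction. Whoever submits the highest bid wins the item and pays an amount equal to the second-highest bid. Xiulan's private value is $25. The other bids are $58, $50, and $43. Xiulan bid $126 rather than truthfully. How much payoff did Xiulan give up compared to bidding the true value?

The highest competing bid is $58.
Bidding truthfully at $25: the top bid is $58 (a rival), so Xiulan loses. Payoff = $0.
Bidding $126: Xiulan has the top bid, wins, and pays the second-highest bid $58. Payoff = $25 − $58 = -$33.
Regret = truthful payoff − actual payoff = $0 − -$33 = $33.
This is the dominant-strategy logic: truthful bidding weakly beats any alternative.

Regret: $33.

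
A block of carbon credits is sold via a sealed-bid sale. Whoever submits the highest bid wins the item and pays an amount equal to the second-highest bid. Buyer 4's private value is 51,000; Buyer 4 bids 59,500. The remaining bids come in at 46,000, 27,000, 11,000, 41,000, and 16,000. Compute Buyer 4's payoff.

Highest competing bid: 46,000.
Buyer 4's bid 59,500 is the highest overall, so Buyer 4 wins and pays the second-highest bid, 46,000.
Payoff = value − price = 51,000 − 46,000 = 5,000.

5,000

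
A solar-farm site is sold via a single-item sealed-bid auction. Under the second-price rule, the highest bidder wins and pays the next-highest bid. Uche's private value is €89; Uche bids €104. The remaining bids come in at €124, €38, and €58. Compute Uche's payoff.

€0

Highest competing bid: €124.
Uche's bid €104 is not the highest, so Uche loses, pays nothing, and earns zero payoff.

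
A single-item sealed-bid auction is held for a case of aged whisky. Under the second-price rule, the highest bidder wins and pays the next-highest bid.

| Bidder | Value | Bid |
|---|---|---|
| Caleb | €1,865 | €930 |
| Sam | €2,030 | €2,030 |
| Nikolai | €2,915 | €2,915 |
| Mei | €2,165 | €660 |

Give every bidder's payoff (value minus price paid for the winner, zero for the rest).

Ranking the bids: Nikolai €2,915 > Sam €2,030 > Caleb €930 > Mei €660.
Nikolai has the top bid and wins; the price is the second-highest bid, €2,030.
Nikolai's payoff = €2,915 − €2,030 = €885. All other bidders lose, so their payoff is 0.

Caleb €0, Sam €0, Nikolai €885, Mei €0.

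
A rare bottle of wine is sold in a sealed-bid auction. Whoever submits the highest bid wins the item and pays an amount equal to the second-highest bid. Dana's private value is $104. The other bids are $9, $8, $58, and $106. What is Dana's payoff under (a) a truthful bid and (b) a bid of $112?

The highest competing bid is $106.
Bidding truthfully at $104: the top bid is $106 (a rival), so Dana loses. Payoff = $0.
Bidding $112: Dana has the top bid, wins, and pays the second-highest bid $106. Payoff = $104 − $106 = -$2.
This is the dominant-strategy logic: truthful bidding weakly beats any alternative.

(a) $0  (b) -$2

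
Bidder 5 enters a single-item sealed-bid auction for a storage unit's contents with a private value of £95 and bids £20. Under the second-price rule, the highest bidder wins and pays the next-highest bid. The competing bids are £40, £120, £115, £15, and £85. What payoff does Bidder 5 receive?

Payoff = £0.

Highest competing bid: £120.
Bidder 5's bid £20 is not the highest, so Bidder 5 loses, pays nothing, and earns zero payoff.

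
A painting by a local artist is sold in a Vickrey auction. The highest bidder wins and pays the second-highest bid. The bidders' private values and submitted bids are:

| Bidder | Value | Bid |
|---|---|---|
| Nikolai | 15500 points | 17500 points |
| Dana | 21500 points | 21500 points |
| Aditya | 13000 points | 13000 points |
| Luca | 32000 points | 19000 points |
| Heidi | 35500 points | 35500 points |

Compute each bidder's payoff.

Payoffs: Nikolai 0 points, Dana 0 points, Aditya 0 points, Luca 0 points, Heidi 14000 points.

Ordered from highest: Heidi 35500 points > Dana 21500 points > Luca 19000 points > Nikolai 17500 points > Aditya 13000 points.
Heidi has the top bid and wins; the price is the second-highest bid, 21500 points.
Heidi's payoff = 35500 points − 21500 points = 14000 points. All other bidders lose, so their payoff is 0.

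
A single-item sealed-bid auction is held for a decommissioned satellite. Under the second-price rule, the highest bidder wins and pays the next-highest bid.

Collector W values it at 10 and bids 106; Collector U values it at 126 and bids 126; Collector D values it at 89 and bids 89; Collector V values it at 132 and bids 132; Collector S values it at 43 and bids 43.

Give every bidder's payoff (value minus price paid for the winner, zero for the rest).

Ordered from highest: Collector V 132 > Collector U 126 > Collector W 106 > Collector D 89 > Collector S 43.
Collector V has the top bid and wins; the price is the second-highest bid, 126.
Collector V's payoff = 132 − 126 = 6. All other bidders lose, so their payoff is 0.

Payoffs: Collector W 0, Collector U 0, Collector D 0, Collector V 6, Collector S 0.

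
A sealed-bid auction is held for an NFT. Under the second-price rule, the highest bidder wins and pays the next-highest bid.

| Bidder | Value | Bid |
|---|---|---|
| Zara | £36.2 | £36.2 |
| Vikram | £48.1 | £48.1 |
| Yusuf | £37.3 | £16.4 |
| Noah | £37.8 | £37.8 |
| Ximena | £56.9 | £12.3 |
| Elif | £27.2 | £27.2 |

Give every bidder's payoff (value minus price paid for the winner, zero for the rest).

Ranking the bids: Vikram £48.1 > Noah £37.8 > Zara £36.2 > Elif £27.2 > Yusuf £16.4 > Ximena £12.3.
Vikram has the top bid and wins; the price is the second-highest bid, £37.8.
Vikram's payoff = £48.1 − £37.8 = £10.3. All other bidders lose, so their payoff is 0.

Payoffs: Zara £0.0, Vikram £10.3, Yusuf £0.0, Noah £0.0, Ximena £0.0, Elif £0.0.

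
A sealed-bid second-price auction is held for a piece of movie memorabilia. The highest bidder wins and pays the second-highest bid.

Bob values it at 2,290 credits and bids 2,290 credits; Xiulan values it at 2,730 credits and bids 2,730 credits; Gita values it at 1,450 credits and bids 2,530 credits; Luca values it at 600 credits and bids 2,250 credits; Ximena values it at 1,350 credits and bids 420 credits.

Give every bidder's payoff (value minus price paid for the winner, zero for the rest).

Ordered from highest: Xiulan 2,730 credits, then Gita 2,530 credits, then Bob 2,290 credits, then Luca 2,250 credits, then Ximena 420 credits.
Xiulan has the top bid and wins; the price is the second-highest bid, 2,530 credits.
Xiulan's payoff = 2,730 credits − 2,530 credits = 200 credits. All other bidders lose, so their payoff is 0.

Payoffs: Bob 0 credits, Xiulan 200 credits, Gita 0 credits, Luca 0 credits, Ximena 0 credits.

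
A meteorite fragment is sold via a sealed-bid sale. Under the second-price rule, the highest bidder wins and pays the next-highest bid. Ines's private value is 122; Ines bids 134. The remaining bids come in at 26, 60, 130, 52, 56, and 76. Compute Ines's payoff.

Ines's payoff: -8.

Highest competing bid: 130.
Ines's bid 134 is the highest overall, so Ines wins and pays the second-highest bid, 130.
Payoff = value − price = 122 − 130 = -8.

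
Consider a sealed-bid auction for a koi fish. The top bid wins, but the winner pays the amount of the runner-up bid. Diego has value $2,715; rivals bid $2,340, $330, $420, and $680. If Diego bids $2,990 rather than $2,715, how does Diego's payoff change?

The highest competing bid is $2,340.
Bidding truthfully at $2,715: Diego has the top bid, wins, and pays the second-highest bid $2,340. Payoff = $2,715 − $2,340 = $375.
Bidding $2,990: Diego has the top bid, wins, and pays the second-highest bid $2,340. Payoff = $2,715 − $2,340 = $375.
Change = $375 − $375 = $0.
The bid only affects whether you win, not the price — here both bids land on the same side of the top rival bid, so the deviation is payoff-neutral.

Payoff change: $0.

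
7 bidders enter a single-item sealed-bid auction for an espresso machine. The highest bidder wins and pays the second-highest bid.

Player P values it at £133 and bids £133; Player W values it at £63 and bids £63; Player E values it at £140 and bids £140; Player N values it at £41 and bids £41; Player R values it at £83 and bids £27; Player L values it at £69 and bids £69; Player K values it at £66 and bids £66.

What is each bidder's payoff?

Ranking the bids: Player E £140 > Player P £133 > Player L £69 > Player K £66 > Player W £63 > Player N £41 > Player R £27.
Player E has the top bid and wins; the price is the second-highest bid, £133.
Player E's payoff = £140 − £133 = £7. All other bidders lose, so their payoff is 0.

Payoffs: Player P £0, Player W £0, Player E £7, Player N £0, Player R £0, Player L £0, Player K £0.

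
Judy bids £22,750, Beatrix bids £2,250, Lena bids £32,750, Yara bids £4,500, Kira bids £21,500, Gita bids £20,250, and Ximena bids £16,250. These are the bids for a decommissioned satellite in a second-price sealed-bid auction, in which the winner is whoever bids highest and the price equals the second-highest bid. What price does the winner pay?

Ordered from highest: Lena £32,750 > Judy £22,750 > Kira £21,500 > Gita £20,250 > Ximena £16,250 > Yara £4,500 > Beatrix £2,250.
Lena is the highest bidder, so Lena wins.
Under the second-price rule, the price is the second-highest bid: £22,750.

£22,750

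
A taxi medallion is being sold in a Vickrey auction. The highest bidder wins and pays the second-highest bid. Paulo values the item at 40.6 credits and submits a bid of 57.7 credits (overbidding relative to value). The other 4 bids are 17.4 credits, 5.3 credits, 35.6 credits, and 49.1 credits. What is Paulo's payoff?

-8.5 credits

Highest competing bid: 49.1 credits.
Paulo's bid 57.7 credits is the highest overall, so Paulo wins and pays the second-highest bid, 49.1 credits.
Payoff = value − price = 40.6 credits − 49.1 credits = -8.5 credits.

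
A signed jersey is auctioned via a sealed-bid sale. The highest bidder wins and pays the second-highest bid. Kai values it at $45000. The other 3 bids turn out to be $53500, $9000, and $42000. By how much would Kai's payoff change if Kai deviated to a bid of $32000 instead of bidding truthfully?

$0

The highest competing bid is $53500.
Bidding truthfully at $45000: the top bid is $53500 (a rival), so Kai loses. Payoff = $0.
Bidding $32000: the top bid is $53500 (a rival), so Kai loses. Payoff = $0.
Change = $0 − $0 = $0.
The bid only affects whether you win, not the price — here both bids land on the same side of the top rival bid, so the deviation is payoff-neutral.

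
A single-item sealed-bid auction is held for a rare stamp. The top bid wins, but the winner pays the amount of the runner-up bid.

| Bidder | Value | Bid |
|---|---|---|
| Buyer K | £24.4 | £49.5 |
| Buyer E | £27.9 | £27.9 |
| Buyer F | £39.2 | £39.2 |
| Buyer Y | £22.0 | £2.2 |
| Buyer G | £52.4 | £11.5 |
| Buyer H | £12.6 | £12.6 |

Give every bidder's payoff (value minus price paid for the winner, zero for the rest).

Payoffs: Buyer K -£14.8, Buyer E £0.0, Buyer F £0.0, Buyer Y £0.0, Buyer G £0.0, Buyer H £0.0.

Bids in descending order: Buyer K £49.5; Buyer F £39.2; Buyer E £27.9; Buyer H £12.6; Buyer G £11.5; Buyer Y £2.2.
Buyer K has the top bid and wins; the price is the second-highest bid, £39.2.
Buyer K's payoff = £24.4 − £39.2 = -£14.8. All other bidders lose, so their payoff is 0.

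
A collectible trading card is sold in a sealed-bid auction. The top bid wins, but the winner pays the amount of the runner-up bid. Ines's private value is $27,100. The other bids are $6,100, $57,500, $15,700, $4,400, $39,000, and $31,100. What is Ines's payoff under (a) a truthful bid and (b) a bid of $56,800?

Truthful: $0; alternative: $0.

The highest competing bid is $57,500.
Bidding truthfully at $27,100: the top bid is $57,500 (a rival), so Ines loses. Payoff = $0.
Bidding $56,800: the top bid is $57,500 (a rival), so Ines loses. Payoff = $0.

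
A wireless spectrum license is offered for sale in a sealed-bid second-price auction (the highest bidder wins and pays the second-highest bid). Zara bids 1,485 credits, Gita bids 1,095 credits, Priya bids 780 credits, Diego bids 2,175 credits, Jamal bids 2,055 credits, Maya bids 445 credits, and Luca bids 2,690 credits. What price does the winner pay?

Ordered from highest: Luca 2,690 credits, then Diego 2,175 credits, then Jamal 2,055 credits, then Zara 1,485 credits, then Gita 1,095 credits, then Priya 780 credits, then Maya 445 credits.
Luca is the highest bidder, so Luca wins.
Under the second-price rule, the price is the second-highest bid: 2,175 credits.

Price paid: 2,175 credits.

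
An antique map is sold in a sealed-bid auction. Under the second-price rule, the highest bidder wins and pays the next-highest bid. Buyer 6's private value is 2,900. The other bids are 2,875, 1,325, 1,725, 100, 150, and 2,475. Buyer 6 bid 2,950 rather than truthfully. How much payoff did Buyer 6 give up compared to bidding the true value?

The highest competing bid is 2,875.
Bidding truthfully at 2,900: Buyer 6 has the top bid, wins, and pays the second-highest bid 2,875. Payoff = 2,900 − 2,875 = 25.
Bidding 2,950: Buyer 6 has the top bid, wins, and pays the second-highest bid 2,875. Payoff = 2,900 − 2,875 = 25.
Regret = truthful payoff − actual payoff = 25 − 25 = 0.

0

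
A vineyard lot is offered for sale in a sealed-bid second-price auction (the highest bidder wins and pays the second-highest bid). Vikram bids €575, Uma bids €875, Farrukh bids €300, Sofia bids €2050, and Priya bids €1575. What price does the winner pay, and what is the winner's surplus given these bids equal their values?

The winner pays €1575 for a surplus of €475.

Ranking the bids: Sofia €2050, then Priya €1575, then Uma €875, then Vikram €575, then Farrukh €300.
Sofia is the highest bidder, so Sofia wins.
Under the second-price rule, the price is the second-highest bid: €1575.
Surplus = €2050 − €1575 = €475.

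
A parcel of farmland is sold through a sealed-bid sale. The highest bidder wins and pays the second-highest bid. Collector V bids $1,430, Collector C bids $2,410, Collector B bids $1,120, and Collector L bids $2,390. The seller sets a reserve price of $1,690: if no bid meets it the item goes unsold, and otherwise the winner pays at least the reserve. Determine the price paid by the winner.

The winner pays $2,390.

Ordered from highest: Collector C $2,410, then Collector L $2,390, then Collector V $1,430, then Collector B $1,120.
Collector C has the highest bid, so Collector C wins.
The second-highest bid is $2,390, which exceeds the reserve, so that sets the price.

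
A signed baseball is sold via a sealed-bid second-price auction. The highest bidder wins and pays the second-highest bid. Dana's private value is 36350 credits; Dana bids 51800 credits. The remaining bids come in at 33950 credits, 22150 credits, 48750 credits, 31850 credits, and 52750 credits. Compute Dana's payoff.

Payoff = 0 credits.

Highest competing bid: 52750 credits.
Dana's bid 51800 credits is not the highest, so Dana loses, pays nothing, and earns zero payoff.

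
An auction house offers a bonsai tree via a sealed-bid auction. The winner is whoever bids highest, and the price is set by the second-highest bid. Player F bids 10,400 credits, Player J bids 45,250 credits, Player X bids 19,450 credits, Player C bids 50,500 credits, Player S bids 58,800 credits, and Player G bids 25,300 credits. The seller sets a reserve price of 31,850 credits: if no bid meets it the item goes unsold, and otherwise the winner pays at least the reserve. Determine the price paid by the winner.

The winner pays 50,500 credits.

Bids in descending order: Player S 58,800 credits, then Player C 50,500 credits, then Player J 45,250 credits, then Player G 25,300 credits, then Player X 19,450 credits, then Player F 10,400 credits.
Player S has the highest bid, so Player S wins.
The second-highest bid is 50,500 credits, which exceeds the reserve, so that sets the price.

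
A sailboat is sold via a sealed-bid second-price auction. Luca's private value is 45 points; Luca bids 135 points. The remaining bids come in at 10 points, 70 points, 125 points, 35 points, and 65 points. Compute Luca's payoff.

Highest competing bid: 125 points.
Luca's bid 135 points is the highest overall, so Luca wins and pays the second-highest bid, 125 points.
Payoff = value − price = 45 points − 125 points = -80 points.

Payoff = -80 points.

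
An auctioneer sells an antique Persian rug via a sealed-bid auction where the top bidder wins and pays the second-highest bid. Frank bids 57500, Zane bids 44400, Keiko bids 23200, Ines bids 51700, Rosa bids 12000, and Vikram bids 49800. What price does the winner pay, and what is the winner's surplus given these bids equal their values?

Price 51700; surplus 5800.

Ranking the bids: Frank 57500 > Ines 51700 > Vikram 49800 > Zane 44400 > Keiko 23200 > Rosa 12000.
Frank is the highest bidder, so Frank wins.
Under the second-price rule, the price is the second-highest bid: 51700.
Surplus = 57500 − 51700 = 5800.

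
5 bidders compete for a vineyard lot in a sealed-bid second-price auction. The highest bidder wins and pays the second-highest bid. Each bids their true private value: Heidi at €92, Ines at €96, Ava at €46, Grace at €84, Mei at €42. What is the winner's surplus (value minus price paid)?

Winner's surplus: €4.

Ranking the bids: Ines €96, then Heidi €92, then Grace €84, then Ava €46, then Mei €42.
Ines wins with the top bid and pays the second-highest, €92.
Surplus = €96 − €92 = €4.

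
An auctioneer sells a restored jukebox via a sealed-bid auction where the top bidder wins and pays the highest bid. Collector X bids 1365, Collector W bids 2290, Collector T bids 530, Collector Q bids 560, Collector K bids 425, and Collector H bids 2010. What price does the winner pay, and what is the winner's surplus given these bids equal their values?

Price 2290; surplus 0.

Sorted high to low: Collector W 2290, then Collector H 2010, then Collector X 1365, then Collector Q 560, then Collector T 530, then Collector K 425.
Collector W is the highest bidder, so Collector W wins.
Under the first-price rule, the price is the highest bid: 2290.
Surplus = 2290 − 2290 = 0.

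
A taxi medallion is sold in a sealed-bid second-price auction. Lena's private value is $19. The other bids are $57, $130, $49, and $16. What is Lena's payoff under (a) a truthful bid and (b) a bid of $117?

The highest competing bid is $130.
Bidding truthfully at $19: the top bid is $130 (a rival), so Lena loses. Payoff = $0.
Bidding $117: the top bid is $130 (a rival), so Lena loses. Payoff = $0.

(a) $0  (b) $0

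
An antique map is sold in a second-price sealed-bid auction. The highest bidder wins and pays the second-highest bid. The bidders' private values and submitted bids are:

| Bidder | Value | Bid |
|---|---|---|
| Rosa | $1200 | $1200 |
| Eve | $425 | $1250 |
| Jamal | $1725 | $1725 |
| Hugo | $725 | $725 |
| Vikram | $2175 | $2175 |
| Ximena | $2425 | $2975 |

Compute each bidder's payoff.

Rosa $0, Eve $0, Jamal $0, Hugo $0, Vikram $0, Ximena $250.

Ranking the bids: Ximena $2975 > Vikram $2175 > Jamal $1725 > Eve $1250 > Rosa $1200 > Hugo $725.
Ximena has the top bid and wins; the price is the second-highest bid, $2175.
Ximena's payoff = $2425 − $2175 = $250. All other bidders lose, so their payoff is 0.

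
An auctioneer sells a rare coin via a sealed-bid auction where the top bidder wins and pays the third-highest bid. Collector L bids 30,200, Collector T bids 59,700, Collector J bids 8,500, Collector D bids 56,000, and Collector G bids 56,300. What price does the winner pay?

56,000

Bids in descending order: Collector T 59,700, then Collector G 56,300, then Collector D 56,000, then Collector L 30,200, then Collector J 8,500.
Collector T is the highest bidder, so Collector T wins.
Under the third-price rule, the price is the third-highest bid: 56,000.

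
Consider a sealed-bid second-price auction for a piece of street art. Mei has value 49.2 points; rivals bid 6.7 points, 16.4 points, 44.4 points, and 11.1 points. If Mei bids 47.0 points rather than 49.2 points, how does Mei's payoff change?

The highest competing bid is 44.4 points.
Bidding truthfully at 49.2 points: Mei has the top bid, wins, and pays the second-highest bid 44.4 points. Payoff = 49.2 points − 44.4 points = 4.8 points.
Bidding 47.0 points: Mei has the top bid, wins, and pays the second-highest bid 44.4 points. Payoff = 49.2 points − 44.4 points = 4.8 points.
Change = 4.8 points − 4.8 points = 0.0 points.
The bid only affects whether you win, not the price — here both bids land on the same side of the top rival bid, so the deviation is payoff-neutral.

Change in payoff: 0.0 points.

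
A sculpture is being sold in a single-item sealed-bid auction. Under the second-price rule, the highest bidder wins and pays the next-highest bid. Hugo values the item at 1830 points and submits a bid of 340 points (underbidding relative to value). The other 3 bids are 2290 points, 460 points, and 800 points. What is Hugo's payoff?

0 points

Highest competing bid: 2290 points.
Hugo's bid 340 points is not the highest, so Hugo loses, pays nothing, and earns zero payoff.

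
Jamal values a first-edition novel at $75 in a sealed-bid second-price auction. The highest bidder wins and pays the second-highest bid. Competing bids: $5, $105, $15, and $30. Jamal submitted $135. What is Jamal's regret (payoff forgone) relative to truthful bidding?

The highest competing bid is $105.
Bidding truthfully at $75: the top bid is $105 (a rival), so Jamal loses. Payoff = $0.
Bidding $135: Jamal has the top bid, wins, and pays the second-highest bid $105. Payoff = $75 − $105 = -$30.
Regret = truthful payoff − actual payoff = $0 − -$30 = $30.

Regret: $30.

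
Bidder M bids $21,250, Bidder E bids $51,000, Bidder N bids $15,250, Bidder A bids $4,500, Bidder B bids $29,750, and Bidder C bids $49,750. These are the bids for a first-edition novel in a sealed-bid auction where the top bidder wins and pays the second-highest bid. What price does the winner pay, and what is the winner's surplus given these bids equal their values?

The winner pays $49,750 for a surplus of $1,250.

Sorted high to low: Bidder E $51,000 > Bidder C $49,750 > Bidder B $29,750 > Bidder M $21,250 > Bidder N $15,250 > Bidder A $4,500.
Bidder E is the highest bidder, so Bidder E wins.
Under the second-price rule, the price is the second-highest bid: $49,750.
Surplus = $51,000 − $49,750 = $1,250.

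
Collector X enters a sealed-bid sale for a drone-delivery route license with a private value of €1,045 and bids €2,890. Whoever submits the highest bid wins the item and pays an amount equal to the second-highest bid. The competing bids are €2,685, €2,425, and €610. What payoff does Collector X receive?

-€1,640

Highest competing bid: €2,685.
Collector X's bid €2,890 is the highest overall, so Collector X wins and pays the second-highest bid, €2,685.
Payoff = value − price = €1,045 − €2,685 = -€1,640.
Overbidding won the item at a price above value — truthful bidding would have avoided this loss.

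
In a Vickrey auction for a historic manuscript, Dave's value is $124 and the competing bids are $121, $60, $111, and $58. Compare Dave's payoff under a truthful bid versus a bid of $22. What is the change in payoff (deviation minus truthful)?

-$3

The highest competing bid is $121.
Bidding truthfully at $124: Dave has the top bid, wins, and pays the second-highest bid $121. Payoff = $124 − $121 = $3.
Bidding $22: the top bid is $121 (a rival), so Dave loses. Payoff = $0.
Change = $0 − $3 = -$3.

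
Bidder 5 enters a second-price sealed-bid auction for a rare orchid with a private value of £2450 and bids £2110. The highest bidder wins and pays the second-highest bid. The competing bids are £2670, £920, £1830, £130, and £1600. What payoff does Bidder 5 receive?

£0

Highest competing bid: £2670.
Bidder 5's bid £2110 is not the highest, so Bidder 5 loses, pays nothing, and earns zero payoff.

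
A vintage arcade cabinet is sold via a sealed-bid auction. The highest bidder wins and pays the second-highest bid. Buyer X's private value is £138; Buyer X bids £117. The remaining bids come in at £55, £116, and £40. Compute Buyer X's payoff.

£22

Highest competing bid: £116.
Buyer X's bid £117 is the highest overall, so Buyer X wins and pays the second-highest bid, £116.
Payoff = value − price = £138 − £116 = £22.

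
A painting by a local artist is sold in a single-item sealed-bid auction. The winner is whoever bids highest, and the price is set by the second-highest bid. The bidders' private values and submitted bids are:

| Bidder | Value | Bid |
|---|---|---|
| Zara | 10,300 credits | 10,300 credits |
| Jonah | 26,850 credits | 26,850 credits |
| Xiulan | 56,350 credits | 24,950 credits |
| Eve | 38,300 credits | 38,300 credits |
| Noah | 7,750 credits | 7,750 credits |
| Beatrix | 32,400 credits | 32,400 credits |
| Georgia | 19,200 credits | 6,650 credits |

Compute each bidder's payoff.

Sorted high to low: Eve 38,300 credits; Beatrix 32,400 credits; Jonah 26,850 credits; Xiulan 24,950 credits; Zara 10,300 credits; Noah 7,750 credits; Georgia 6,650 credits.
Eve has the top bid and wins; the price is the second-highest bid, 32,400 credits.
Eve's payoff = 38,300 credits − 32,400 credits = 5,900 credits. All other bidders lose, so their payoff is 0.

Zara 0 credits, Jonah 0 credits, Xiulan 0 credits, Eve 5,900 credits, Noah 0 credits, Beatrix 0 credits, Georgia 0 credits.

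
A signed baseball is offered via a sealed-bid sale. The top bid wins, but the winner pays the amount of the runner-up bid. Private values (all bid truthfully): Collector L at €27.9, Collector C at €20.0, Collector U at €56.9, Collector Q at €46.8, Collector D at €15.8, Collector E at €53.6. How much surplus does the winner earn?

Bids in descending order: Collector U €56.9; Collector E €53.6; Collector Q €46.8; Collector L €27.9; Collector C €20.0; Collector D €15.8.
Collector U wins with the top bid and pays the second-highest, €53.6.
Surplus = €56.9 − €53.6 = €3.3.

Surplus = €3.3.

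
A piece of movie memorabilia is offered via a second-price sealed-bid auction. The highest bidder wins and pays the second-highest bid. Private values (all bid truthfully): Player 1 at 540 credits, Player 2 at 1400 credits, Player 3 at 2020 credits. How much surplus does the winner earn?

620 credits

Bids in descending order: Player 3 2020 credits, then Player 2 1400 credits, then Player 1 540 credits.
Player 3 wins with the top bid and pays the second-highest, 1400 credits.
Surplus = 2020 credits − 1400 credits = 620 credits.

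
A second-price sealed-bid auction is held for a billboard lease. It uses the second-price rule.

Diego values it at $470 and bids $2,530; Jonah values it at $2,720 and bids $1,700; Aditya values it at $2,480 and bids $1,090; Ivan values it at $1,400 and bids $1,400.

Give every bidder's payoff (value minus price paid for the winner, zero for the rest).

Sorted high to low: Diego $2,530; Jonah $1,700; Ivan $1,400; Aditya $1,090.
Diego has the top bid and wins; the price is the second-highest bid, $1,700.
Diego's payoff = $470 − $1,700 = -$1,230. All other bidders lose, so their payoff is 0.

Diego -$1,230, Jonah $0, Aditya $0, Ivan $0.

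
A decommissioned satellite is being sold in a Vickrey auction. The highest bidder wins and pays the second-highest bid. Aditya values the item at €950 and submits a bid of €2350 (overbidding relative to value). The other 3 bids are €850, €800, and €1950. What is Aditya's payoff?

Highest competing bid: €1950.
Aditya's bid €2350 is the highest overall, so Aditya wins and pays the second-highest bid, €1950.
Payoff = value − price = €950 − €1950 = -€1000.

Aditya's payoff: -€1000.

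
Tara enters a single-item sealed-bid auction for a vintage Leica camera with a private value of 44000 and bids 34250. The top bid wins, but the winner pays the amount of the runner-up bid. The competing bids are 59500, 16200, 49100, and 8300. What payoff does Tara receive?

Highest competing bid: 59500.
Tara's bid 34250 is not the highest, so Tara loses, pays nothing, and earns zero payoff.

0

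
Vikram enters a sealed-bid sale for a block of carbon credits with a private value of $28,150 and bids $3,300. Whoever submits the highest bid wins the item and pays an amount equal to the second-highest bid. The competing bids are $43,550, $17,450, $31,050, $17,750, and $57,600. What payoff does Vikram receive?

Vikram's payoff: $0.

Highest competing bid: $57,600.
Vikram's bid $3,300 is not the highest, so Vikram loses, pays nothing, and earns zero payoff.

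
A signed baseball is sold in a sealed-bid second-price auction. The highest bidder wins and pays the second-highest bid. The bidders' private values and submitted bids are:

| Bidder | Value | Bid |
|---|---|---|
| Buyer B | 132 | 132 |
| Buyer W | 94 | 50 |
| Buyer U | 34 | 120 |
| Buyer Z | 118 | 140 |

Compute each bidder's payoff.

Payoffs: Buyer B 0, Buyer W 0, Buyer U 0, Buyer Z -14.

Bids in descending order: Buyer Z 140, then Buyer B 132, then Buyer U 120, then Buyer W 50.
Buyer Z has the top bid and wins; the price is the second-highest bid, 132.
Buyer Z's payoff = 118 − 132 = -14. All other bidders lose, so their payoff is 0.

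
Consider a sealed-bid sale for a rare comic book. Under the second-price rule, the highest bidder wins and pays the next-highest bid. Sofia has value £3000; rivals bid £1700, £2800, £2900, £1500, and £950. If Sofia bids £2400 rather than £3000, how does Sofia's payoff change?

The highest competing bid is £2900.
Bidding truthfully at £3000: Sofia has the top bid, wins, and pays the second-highest bid £2900. Payoff = £3000 − £2900 = £100.
Bidding £2400: the top bid is £2900 (a rival), so Sofia loses. Payoff = £0.
Change = £0 − £100 = -£100.
Deviating from a truthful bid can only lose payoff in a second-price auction — never gain.

-£100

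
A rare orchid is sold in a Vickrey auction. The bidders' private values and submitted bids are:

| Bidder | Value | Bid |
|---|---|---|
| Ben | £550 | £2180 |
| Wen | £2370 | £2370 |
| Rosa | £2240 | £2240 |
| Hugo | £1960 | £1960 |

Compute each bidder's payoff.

Bids in descending order: Wen £2370; Rosa £2240; Ben £2180; Hugo £1960.
Wen has the top bid and wins; the price is the second-highest bid, £2240.
Wen's payoff = £2370 − £2240 = £130. All other bidders lose, so their payoff is 0.

Ben £0, Wen £130, Rosa £0, Hugo £0.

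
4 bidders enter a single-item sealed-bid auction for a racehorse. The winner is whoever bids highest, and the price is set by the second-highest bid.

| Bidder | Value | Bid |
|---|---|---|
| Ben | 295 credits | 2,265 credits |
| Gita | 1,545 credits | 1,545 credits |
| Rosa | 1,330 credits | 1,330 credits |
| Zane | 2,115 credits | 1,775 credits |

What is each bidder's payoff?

Bids in descending order: Ben 2,265 credits; Zane 1,775 credits; Gita 1,545 credits; Rosa 1,330 credits.
Ben has the top bid and wins; the price is the second-highest bid, 1,775 credits.
Ben's payoff = 295 credits − 1,775 credits = -1,480 credits. All other bidders lose, so their payoff is 0.

Payoffs: Ben -1,480 credits, Gita 0 credits, Rosa 0 credits, Zane 0 credits.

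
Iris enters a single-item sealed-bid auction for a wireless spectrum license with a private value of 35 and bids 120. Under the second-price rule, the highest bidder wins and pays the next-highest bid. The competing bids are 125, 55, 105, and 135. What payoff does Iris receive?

Highest competing bid: 135.
Iris's bid 120 is not the highest, so Iris loses, pays nothing, and earns zero payoff.

Iris's payoff: 0.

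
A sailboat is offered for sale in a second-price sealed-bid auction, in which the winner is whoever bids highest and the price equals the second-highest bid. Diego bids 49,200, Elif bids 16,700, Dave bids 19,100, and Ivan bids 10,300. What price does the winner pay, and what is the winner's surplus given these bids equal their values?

The winner pays 19,100 for a surplus of 30,100.

Bids in descending order: Diego 49,200 > Dave 19,100 > Elif 16,700 > Ivan 10,300.
Diego is the highest bidder, so Diego wins.
Under the second-price rule, the price is the second-highest bid: 19,100.
Surplus = 49,200 − 19,100 = 30,100.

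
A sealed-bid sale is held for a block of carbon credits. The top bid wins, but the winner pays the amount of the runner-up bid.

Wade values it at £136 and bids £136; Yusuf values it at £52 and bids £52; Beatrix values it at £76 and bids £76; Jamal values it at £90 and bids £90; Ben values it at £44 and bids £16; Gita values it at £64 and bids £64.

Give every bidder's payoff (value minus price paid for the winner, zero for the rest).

Ordered from highest: Wade £136, then Jamal £90, then Beatrix £76, then Gita £64, then Yusuf £52, then Ben £16.
Wade has the top bid and wins; the price is the second-highest bid, £90.
Wade's payoff = £136 − £90 = £46. All other bidders lose, so their payoff is 0.

Payoffs: Wade £46, Yusuf £0, Beatrix £0, Jamal £0, Ben £0, Gita £0.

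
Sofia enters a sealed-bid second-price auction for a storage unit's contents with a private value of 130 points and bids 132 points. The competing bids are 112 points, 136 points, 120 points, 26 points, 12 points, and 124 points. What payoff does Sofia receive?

Highest competing bid: 136 points.
Sofia's bid 132 points is not the highest, so Sofia loses, pays nothing, and earns zero payoff.

Payoff = 0 points.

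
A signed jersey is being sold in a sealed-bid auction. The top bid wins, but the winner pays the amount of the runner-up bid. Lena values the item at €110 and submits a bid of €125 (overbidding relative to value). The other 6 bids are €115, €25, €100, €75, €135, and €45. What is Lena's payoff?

€0

Highest competing bid: €135.
Lena's bid €125 is not the highest, so Lena loses, pays nothing, and earns zero payoff.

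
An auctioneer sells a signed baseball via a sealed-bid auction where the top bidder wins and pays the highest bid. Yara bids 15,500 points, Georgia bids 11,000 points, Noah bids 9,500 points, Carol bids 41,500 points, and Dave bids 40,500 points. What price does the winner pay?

Price paid: 41,500 points.

Sorted high to low: Carol 41,500 points > Dave 40,500 points > Yara 15,500 points > Georgia 11,000 points > Noah 9,500 points.
Carol is the highest bidder, so Carol wins.
Under the first-price rule, the price is the highest bid: 41,500 points.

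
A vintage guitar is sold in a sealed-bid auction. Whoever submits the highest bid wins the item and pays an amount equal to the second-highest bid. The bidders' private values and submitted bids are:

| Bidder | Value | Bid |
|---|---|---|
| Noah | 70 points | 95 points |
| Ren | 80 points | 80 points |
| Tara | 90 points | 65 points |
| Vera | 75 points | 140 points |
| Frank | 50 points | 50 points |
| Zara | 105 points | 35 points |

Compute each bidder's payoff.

Bids in descending order: Vera 140 points; Noah 95 points; Ren 80 points; Tara 65 points; Frank 50 points; Zara 35 points.
Vera has the top bid and wins; the price is the second-highest bid, 95 points.
Vera's payoff = 75 points − 95 points = -20 points. All other bidders lose, so their payoff is 0.

Noah 0 points, Ren 0 points, Tara 0 points, Vera -20 points, Frank 0 points, Zara 0 points.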